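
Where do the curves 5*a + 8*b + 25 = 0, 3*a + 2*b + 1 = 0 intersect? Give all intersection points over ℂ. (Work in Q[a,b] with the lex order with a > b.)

{(3, -5)}

Compute a lex Gröbner basis by Buchberger's algorithm.
f_1 = 5*a + 8*b + 25, LT = a.
f_2 = 3*a + 2*b + 1, LT = a.

S(f_1,f_2): lcm = a. S = 14/15*b + 14/3.
  leading term b: no divisor's leading term divides it; move 14/15*b to the remainder.
  leading term 1: no divisor's leading term divides it; move 14/3 to the remainder.
  remainder 14/15*b + 14/3 ≠ 0; add h_3 = 14/15*b + 14/3 to the basis.

The other S-polynomials (S(f_1,h_3), S(f_2,h_3)) all reduce to 0 modulo the current basis, so we have a Gröbner basis.
Inter-reduce: drop elements whose leading term is divisible by another's, tail-reduce, and make monic.
Reduced Gröbner basis: {a - 3, b + 5}.

A lex Gröbner basis eliminates variables successively. Here b + 5 depends only on b, with roots {-5}; lifting each root through the earlier basis elements recovers the full solutions.
  b = -5: the earlier basis element becomes a - 3 = 0, giving a = 3 — point (3, -5).
Each listed point satisfies every original equation (direct substitution).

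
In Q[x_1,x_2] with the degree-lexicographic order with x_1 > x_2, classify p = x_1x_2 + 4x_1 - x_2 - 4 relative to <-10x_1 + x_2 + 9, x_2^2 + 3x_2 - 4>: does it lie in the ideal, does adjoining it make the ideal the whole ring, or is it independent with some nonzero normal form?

First compute the reduced Gröbner basis of I by Buchberger's algorithm.
f_1 = -10x_1 + x_2 + 9, LT = x_1.
f_2 = x_2^2 + 3x_2 - 4, LT = x_2^2.

The S-polynomials (S(f_1,f_2)) all reduce to 0 modulo the current basis, so we have a Gröbner basis.
Inter-reduce: drop elements whose leading term is divisible by another's, tail-reduce, and make monic.
Reduced Gröbner basis: {x_2^2 + 3x_2 - 4, x_1 - 1/10x_2 - 9/10}.
Label its elements g_1 = x_2^2 + 3x_2 - 4, g_2 = x_1 - 1/10x_2 - 9/10.

Reduce p = x_1x_2 + 4x_1 - x_2 - 4 modulo G:
  leading term x_1x_2: subtract (x_2)·g_2 from x_1x_2 + 4x_1 - x_2 - 4 → 1/10x_2^2 + 4x_1 - 1/10x_2 - 4
  leading term x_2^2: subtract (1/10)·g_1 from 1/10x_2^2 + 4x_1 - 1/10x_2 - 4 → 4x_1 - 2/5x_2 - 18/5
  leading term x_1: subtract (4)·g_2 from 4x_1 - 2/5x_2 - 18/5 → 0
  normal form = 0.
Since the normal form is 0, p ∈ I.

The remainder on division by a Gröbner basis is unique — it is the normal form.

x_1x_2 + 4x_1 - x_2 - 4 lies in I (it reduces to 0).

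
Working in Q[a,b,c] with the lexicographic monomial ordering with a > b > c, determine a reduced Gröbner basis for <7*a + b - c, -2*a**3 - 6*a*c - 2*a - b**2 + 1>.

G = {a + 1/7*b - 1/7*c, b**3 - 3*b**2*c - 343/2*b**2 + 3*b*c**2 + 147*b*c + 49*b - c**3 - 147*c**2 - 49*c + 343/2}

f_1 = 7*a + b - c, LT = a.
f_2 = -2*a**3 - 6*a*c - 2*a - b**2 + 1, LT = a**3.

S(f_1,f_2): lcm = a**3. S = 1/7*a**2*b - 1/7*a**2*c - 3*a*c - a - 1/2*b**2 + 1/2.
  leading term a**2*b: subtract (1/49*a*b)·f_1 from 1/7*a**2*b - 1/7*a**2*c - 3*a*c - a - 1/2*b**2 + 1/2 → -1/7*a**2*c - 1/49*a*b**2 + 1/49*a*b*c - 3*a*c - a - 1/2*b**2 + 1/2
  leading term a**2*c: subtract (-1/49*a*c)·f_1 from -1/7*a**2*c - 1/49*a*b**2 + 1/49*a*b*c - 3*a*c - a - 1/2*b**2 + 1/2 → -1/49*a*b**2 + 2/49*a*b*c - 1/49*a*c**2 - 3*a*c - a - 1/2*b**2 + 1/2
  leading term a*b**2: subtract (-1/343*b**2)·f_1 from -1/49*a*b**2 + 2/49*a*b*c - 1/49*a*c**2 - 3*a*c - a - 1/2*b**2 + 1/2 → 2/49*a*b*c - 1/49*a*c**2 - 3*a*c - a + 1/343*b**3 - 1/343*b**2*c - 1/2*b**2 + 1/2
  leading term a*b*c: subtract (2/343*b*c)·f_1 from 2/49*a*b*c - 1/49*a*c**2 - 3*a*c - a + 1/343*b**3 - 1/343*b**2*c - 1/2*b**2 + 1/2 → -1/49*a*c**2 - 3*a*c - a + 1/343*b**3 - 3/343*b**2*c - 1/2*b**2 + 2/343*b*c**2 + 1/2
  leading term a*c**2: subtract (-1/343*c**2)·f_1 from -1/49*a*c**2 - 3*a*c - a + 1/343*b**3 - 3/343*b**2*c - 1/2*b**2 + 2/343*b*c**2 + 1/2 → -3*a*c - a + 1/343*b**3 - 3/343*b**2*c - 1/2*b**2 + 3/343*b*c**2 - 1/343*c**3 + 1/2
  leading term a*c: subtract (-3/7*c)·f_1 from -3*a*c - a + 1/343*b**3 - 3/343*b**2*c - 1/2*b**2 + 3/343*b*c**2 - 1/343*c**3 + 1/2 → -a + 1/343*b**3 - 3/343*b**2*c - 1/2*b**2 + 3/343*b*c**2 + 3/7*b*c - 1/343*c**3 - 3/7*c**2 + 1/2
  leading term a: subtract (-1/7)·f_1 from -a + 1/343*b**3 - 3/343*b**2*c - 1/2*b**2 + 3/343*b*c**2 + 3/7*b*c - 1/343*c**3 - 3/7*c**2 + 1/2 → 1/343*b**3 - 3/343*b**2*c - 1/2*b**2 + 3/343*b*c**2 + 3/7*b*c + 1/7*b - 1/343*c**3 - 3/7*c**2 - 1/7*c + 1/2
  leading term b**3: no divisor's leading term divides it; move 1/343*b**3 to the remainder.
  leading term b**2*c: no divisor's leading term divides it; move -3/343*b**2*c to the remainder.
  leading term b**2: no divisor's leading term divides it; move -1/2*b**2 to the remainder.
  leading term b*c**2: no divisor's leading term divides it; move 3/343*b*c**2 to the remainder.
  leading term b*c: no divisor's leading term divides it; move 3/7*b*c to the remainder.
  leading term b: no divisor's leading term divides it; move 1/7*b to the remainder.
  leading term c**3: no divisor's leading term divides it; move -1/343*c**3 to the remainder.
  leading term c**2: no divisor's leading term divides it; move -3/7*c**2 to the remainder.
  leading term c: no divisor's leading term divides it; move -1/7*c to the remainder.
  leading term 1: no divisor's leading term divides it; move 1/2 to the remainder.
  remainder 1/343*b**3 - 3/343*b**2*c - 1/2*b**2 + 3/343*b*c**2 + 3/7*b*c + 1/7*b - 1/343*c**3 - 3/7*c**2 - 1/7*c + 1/2 ≠ 0; add g_3 = 1/343*b**3 - 3/343*b**2*c - 1/2*b**2 + 3/343*b*c**2 + 3/7*b*c + 1/7*b - 1/343*c**3 - 3/7*c**2 - 1/7*c + 1/2 to the basis.

The other S-polynomials (S(f_1,g_3), S(f_2,g_3)) all reduce to 0 modulo the current basis, so we have a Gröbner basis.
Inter-reduce: drop elements whose leading term is divisible by another's, tail-reduce, and make monic.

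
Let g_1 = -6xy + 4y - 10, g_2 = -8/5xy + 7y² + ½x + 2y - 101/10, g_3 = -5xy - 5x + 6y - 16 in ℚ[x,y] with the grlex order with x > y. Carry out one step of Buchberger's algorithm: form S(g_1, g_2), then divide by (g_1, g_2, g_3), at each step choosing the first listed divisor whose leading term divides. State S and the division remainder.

S(g_1, g_2) = 35/8y² + 5/16x + 7/12y - 223/48; remainder on division = 35/8y² + 5/16x + 7/12y - 223/48.

lcm(LM(g_1), LM(g_2)) = xy.
S = (lcm/LT(g_1))·g_1 − (lcm/LT(g_2))·g_2 = 35/8y² + 5/16x + 7/12y - 223/48.
Reduce S modulo (g_1, g_2, g_3) in that order:
  leading term y²: no divisor's leading term divides it; move 35/8y² to the remainder.
  leading term x: no divisor's leading term divides it; move 5/16x to the remainder.
  leading term y: no divisor's leading term divides it; move 7/12y to the remainder.
  leading term 1: no divisor's leading term divides it; move -223/48 to the remainder.
The remainder 35/8y² + 5/16x + 7/12y - 223/48 is nonzero, so it would be added as the next basis element.
This is the inner loop of Buchberger's algorithm — each nonzero remainder becomes a new basis element.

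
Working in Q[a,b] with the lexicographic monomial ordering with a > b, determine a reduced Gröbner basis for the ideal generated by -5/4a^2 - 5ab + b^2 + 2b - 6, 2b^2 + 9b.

f_1 = -5/4a^2 - 5ab + b^2 + 2b - 6, LT = a^2.
f_2 = 2b^2 + 9b, LT = b^2.

The S-polynomials (S(f_1,f_2)) all reduce to 0 modulo the current basis, so we have a Gröbner basis.

G = {a^2 + 4ab + 2b + 24/5, b^2 + 9/2b}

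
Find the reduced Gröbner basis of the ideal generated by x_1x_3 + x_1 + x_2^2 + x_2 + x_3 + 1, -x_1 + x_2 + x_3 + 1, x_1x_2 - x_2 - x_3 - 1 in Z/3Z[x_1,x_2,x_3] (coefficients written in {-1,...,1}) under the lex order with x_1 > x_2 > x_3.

f_1 = x_1x_3 + x_1 + x_2^2 + x_2 + x_3 + 1, LT = x_1x_3.
f_2 = -x_1 + x_2 + x_3 + 1, LT = x_1.
f_3 = x_1x_2 - x_2 - x_3 - 1, LT = x_1x_2.

S(f_1,f_2): lcm = x_1x_3. S = x_1 + x_2^2 + x_2x_3 + x_2 + x_3^2 - x_3 + 1.
  reduce S modulo (f_1, f_2, f_3):
  remainder x_2^2 + x_2x_3 - x_2 + x_3^2 - 1 ≠ 0; add g_4 = x_2^2 + x_2x_3 - x_2 + x_3^2 - 1 to the basis.

S(f_1,f_3): lcm = x_1x_2x_3. S = x_1x_2 + x_2^3 + x_2^2 - x_2x_3 + x_2 + x_3^2 + x_3.
  reduce S modulo (f_1, f_2, f_3, g_4):
  remainder -x_2x_3 + x_3^3 + x_3^2 ≠ 0; add g_5 = -x_2x_3 + x_3^3 + x_3^2 to the basis.

S(f_2,f_3): lcm = x_1x_2. S = -x_2^2 - x_2x_3 + x_3 + 1.
  reduce S modulo (f_1, f_2, f_3, g_4, g_5):
  remainder -x_2 + x_3^2 + x_3 ≠ 0; add g_6 = -x_2 + x_3^2 + x_3 to the basis.

S(f_3,g_4): lcm = x_1x_2^2. S = -x_1x_2x_3 + x_1x_2 - x_1x_3^2 + x_1 - x_2^2 - x_2x_3 - x_2.
  reduce S modulo (f_1, f_2, f_3, g_4, g_5, g_6):
  remainder -x_3^4 + x_3^2 + x_3 + 1 ≠ 0; add g_7 = -x_3^4 + x_3^2 + x_3 + 1 to the basis.

The other S-polynomials (S(f_1,g_4), S(f_2,g_4), S(f_1,g_5), S(f_2,g_5), S(f_3,g_5), S(g_4,g_5), S(f_1,g_6), S(f_2,g_6), S(f_3,g_6), S(g_4,g_6), S(g_5,g_6), S(f_1,g_7), S(f_2,g_7), S(f_3,g_7), S(g_4,g_7), S(g_5,g_7), S(g_6,g_7)) all reduce to 0 modulo the current basis, so we have a Gröbner basis.
Inter-reduce: drop elements whose leading term is divisible by another's, tail-reduce, and make monic.

G = {x_1 - x_3^2 + x_3 - 1, x_2 - x_3^2 - x_3, x_3^4 - x_3^2 - x_3 - 1}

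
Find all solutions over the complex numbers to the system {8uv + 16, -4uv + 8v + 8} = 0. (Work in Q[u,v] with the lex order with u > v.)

{(1, -2)}

Compute a lex Gröbner basis by Buchberger's algorithm.
f_1 = 8uv + 16, LT = uv.
f_2 = -4uv + 8v + 8, LT = uv.

S(f_1,f_2): lcm = uv. S = 2v + 4.
  reduce S modulo (f_1, f_2):
  remainder 2v + 4 ≠ 0; add h_3 = 2v + 4 to the basis.

S(f_1,h_3): lcm = uv. S = -2u + 2.
  reduce S modulo (f_1, f_2, h_3):
  remainder -2u + 2 ≠ 0; add h_4 = -2u + 2 to the basis.

The other S-polynomials (S(f_2,h_3), S(f_1,h_4), S(f_2,h_4), S(h_3,h_4)) all reduce to 0 modulo the current basis, so we have a Gröbner basis.
Inter-reduce: drop elements whose leading term is divisible by another's, tail-reduce, and make monic.
Reduced Gröbner basis: {u - 1, v + 2}.

Since the basis is lex-ordered, v + 2 is univariate in v. Its roots are {-2}. Back-substituting each root into the other basis elements fixes the other coordinates.
  v = -2: the earlier basis element becomes u - 1 = 0, giving u = 1 — point (1, -2).
Zero-dimensionality of the ideal guarantees finitely many solutions over ℂ.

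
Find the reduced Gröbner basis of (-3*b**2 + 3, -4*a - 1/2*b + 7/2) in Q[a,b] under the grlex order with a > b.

Buchberger's algorithm terminates because the ascending chain of leading-term ideals stabilizes.

f_1 = -3*b**2 + 3, LT = b**2.
f_2 = -4*a - 1/2*b + 7/2, LT = a.

The S-polynomials (S(f_1,f_2)) all reduce to 0 modulo the current basis, so we have a Gröbner basis.

G = {b**2 - 1, a + 1/8*b - 7/8}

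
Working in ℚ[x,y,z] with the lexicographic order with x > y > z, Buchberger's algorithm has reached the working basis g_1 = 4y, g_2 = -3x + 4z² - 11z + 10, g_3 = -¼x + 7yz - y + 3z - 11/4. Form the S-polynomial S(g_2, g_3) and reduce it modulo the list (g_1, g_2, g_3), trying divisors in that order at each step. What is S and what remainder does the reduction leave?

lcm(LM(g_2), LM(g_3)) = x.
S = (lcm/LT(g_2))·g_2 − (lcm/LT(g_3))·g_3 = 28yz - 4y - 4/3z² + 47/3z - 43/3.
Reduce S modulo (g_1, g_2, g_3) in that order:
  leading term yz: subtract (7z)·g_1 from 28yz - 4y - 4/3z² + 47/3z - 43/3 → -4y - 4/3z² + 47/3z - 43/3
  leading term y: subtract (-1)·g_1 from -4y - 4/3z² + 47/3z - 43/3 → -4/3z² + 47/3z - 43/3
  leading term z²: no divisor's leading term divides it; move -4/3z² to the remainder.
  leading term z: no divisor's leading term divides it; move 47/3z to the remainder.
  leading term 1: no divisor's leading term divides it; move -43/3 to the remainder.
The remainder -4/3z² + 47/3z - 43/3 is nonzero, so it would be added as the next basis element.

S(g_2, g_3) = 28yz - 4y - 4/3z² + 47/3z - 43/3; remainder on division = -4/3z² + 47/3z - 43/3.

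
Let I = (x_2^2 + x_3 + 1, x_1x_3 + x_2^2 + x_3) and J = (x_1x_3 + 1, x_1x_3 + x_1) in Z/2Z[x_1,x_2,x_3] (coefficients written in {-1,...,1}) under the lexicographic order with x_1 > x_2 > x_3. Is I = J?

Since reduced Gröbner bases are canonical representatives of ideals under a given ordering, it suffices to compute and compare them.
Buchberger on the first generating set:
f_1 = x_2^2 + x_3 + 1, LT = x_2^2.
f_2 = x_1x_3 + x_2^2 + x_3, LT = x_1x_3.

The S-polynomials (S(f_1,f_2)) all reduce to 0 modulo the current basis, so we have a Gröbner basis.
Inter-reduce: drop elements whose leading term is divisible by another's, tail-reduce, and make monic.
Reduced Gröbner basis: {x_1x_3 + 1, x_2^2 + x_3 + 1}.

Buchberger on the second generating set:
h_1 = x_1x_3 + 1, LT = x_1x_3.
h_2 = x_1x_3 + x_1, LT = x_1x_3.

S(h_1,h_2): lcm = x_1x_3. S = x_1 + 1.
  leading term x_1: no divisor's leading term divides it; move x_1 to the remainder.
  leading term 1: no divisor's leading term divides it; move 1 to the remainder.
  remainder x_1 + 1 ≠ 0; add k_3 = x_1 + 1 to the basis.

S(h_1,k_3): lcm = x_1x_3. S = x_3 + 1.
  leading term x_3: no divisor's leading term divides it; move x_3 to the remainder.
  leading term 1: no divisor's leading term divides it; move 1 to the remainder.
  remainder x_3 + 1 ≠ 0; add k_4 = x_3 + 1 to the basis.

The other S-polynomials (S(h_2,k_3), S(h_1,k_4), S(h_2,k_4), S(k_3,k_4)) all reduce to 0 modulo the current basis, so we have a Gröbner basis.
Inter-reduce: drop elements whose leading term is divisible by another's, tail-reduce, and make monic.
Reduced Gröbner basis: {x_1 + 1, x_3 + 1}.

These differ, so the ideals are not equal.
The choice of monomial ordering does not affect the verdict — as long as both bases are computed under the same ordering, their equality decides ideal equality.

No, the ideals differ.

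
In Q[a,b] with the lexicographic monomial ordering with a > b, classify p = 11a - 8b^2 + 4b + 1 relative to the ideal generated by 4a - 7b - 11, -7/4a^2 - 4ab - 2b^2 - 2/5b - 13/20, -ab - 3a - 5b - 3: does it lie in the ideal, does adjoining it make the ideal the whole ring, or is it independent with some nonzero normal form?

First compute the reduced Gröbner basis of I by Buchberger's algorithm.
f_1 = 4a - 7b - 11, LT = a.
f_2 = -7/4a^2 - 4ab - 2b^2 - 2/5b - 13/20, LT = a^2.
f_3 = -ab - 3a - 5b - 3, LT = ab.

S(f_1,f_2): lcm = a^2. S = -113/28ab - 11/4a - 8/7b^2 - 8/35b - 13/35.
  leading term ab: subtract (-113/112b)·f_1 from -113/28ab - 11/4a - 8/7b^2 - 8/35b - 13/35 → -11/4a - 919/112b^2 - 6343/560b - 13/35
  leading term a: subtract (-11/16)·f_1 from -11/4a - 919/112b^2 - 6343/560b - 13/35 → -919/112b^2 - 4519/280b - 4443/560
  leading term b^2: no divisor's leading term divides it; move -919/112b^2 to the remainder.
  leading term b: no divisor's leading term divides it; move -4519/280b to the remainder.
  leading term 1: no divisor's leading term divides it; move -4443/560 to the remainder.
  remainder -919/112b^2 - 4519/280b - 4443/560 ≠ 0; add h_4 = -919/112b^2 - 4519/280b - 4443/560 to the basis.

S(f_1,f_3): lcm = ab. S = -3a - 7/4b^2 - 31/4b - 3.
  leading term a: subtract (-3/4)·f_1 from -3a - 7/4b^2 - 31/4b - 3 → -7/4b^2 - 13b - 45/4
  leading term b^2: subtract (196/919)·h_4 from -7/4b^2 - 13b - 45/4 → -87837/9190b - 87837/9190
  leading term b: no divisor's leading term divides it; move -87837/9190b to the remainder.
  leading term 1: no divisor's leading term divides it; move -87837/9190 to the remainder.
  remainder -87837/9190b - 87837/9190 ≠ 0; add h_5 = -87837/9190b - 87837/9190 to the basis.

The other S-polynomials (S(f_2,f_3), S(f_1,h_4), S(f_2,h_4), S(f_3,h_4), S(f_1,h_5), S(f_2,h_5), S(f_3,h_5), S(h_4,h_5)) all reduce to 0 modulo the current basis, so we have a Gröbner basis.
Inter-reduce: drop elements whose leading term is divisible by another's, tail-reduce, and make monic.
Reduced Gröbner basis: {a - 1, b + 1}.
Label its elements g_1 = a - 1, g_2 = b + 1.

Reduce p = 11a - 8b^2 + 4b + 1 modulo G:
  leading term a: subtract (11)·g_1 from 11a - 8b^2 + 4b + 1 → -8b^2 + 4b + 12
  leading term b^2: subtract (-8b)·g_2 from -8b^2 + 4b + 12 → 12b + 12
  leading term b: subtract (12)·g_2 from 12b + 12 → 0
  normal form = 0.
Since the normal form is 0, p ∈ I.

11a - 8b^2 + 4b + 1 lies in I (it reduces to 0).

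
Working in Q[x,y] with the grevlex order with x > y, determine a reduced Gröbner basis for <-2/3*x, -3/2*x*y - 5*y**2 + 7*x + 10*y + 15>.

Buchberger's algorithm terminates because the ascending chain of leading-term ideals stabilizes.

f_1 = -2/3*x, LT = x.
f_2 = -3/2*x*y - 5*y**2 + 7*x + 10*y + 15, LT = x*y.

S(f_1,f_2): lcm = x*y. S = -10/3*y**2 + 14/3*x + 20/3*y + 10.
  reduce S modulo (f_1, f_2):
  remainder -10/3*y**2 + 20/3*y + 10 ≠ 0; add g_3 = -10/3*y**2 + 20/3*y + 10 to the basis.

The other S-polynomials (S(f_1,g_3), S(f_2,g_3)) all reduce to 0 modulo the current basis, so we have a Gröbner basis.
Inter-reduce: drop elements whose leading term is divisible by another's, tail-reduce, and make monic.

G = {y**2 - 2*y - 3, x}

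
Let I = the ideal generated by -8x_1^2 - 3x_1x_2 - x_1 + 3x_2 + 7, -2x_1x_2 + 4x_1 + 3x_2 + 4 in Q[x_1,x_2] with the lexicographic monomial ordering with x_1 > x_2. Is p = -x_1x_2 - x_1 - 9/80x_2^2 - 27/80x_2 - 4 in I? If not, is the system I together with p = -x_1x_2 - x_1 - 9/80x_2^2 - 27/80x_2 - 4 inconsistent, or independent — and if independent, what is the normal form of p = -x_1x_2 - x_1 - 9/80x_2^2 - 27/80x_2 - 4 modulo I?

Adjoining -x_1x_2 - x_1 - 9/80x_2^2 - 27/80x_2 - 4 makes the ideal the whole ring: the system is inconsistent.

First compute the reduced Gröbner basis of I by Buchberger's algorithm.
f_1 = -8x_1^2 - 3x_1x_2 - x_1 + 3x_2 + 7, LT = x_1^2.
f_2 = -2x_1x_2 + 4x_1 + 3x_2 + 4, LT = x_1x_2.

S(f_1,f_2): lcm = x_1^2x_2. S = 2x_1^2 + 3/8x_1x_2^2 + 13/8x_1x_2 + 2x_1 - 3/8x_2^2 - 7/8x_2.
  leading term x_1^2: subtract (-1/4)·f_1 from 2x_1^2 + 3/8x_1x_2^2 + 13/8x_1x_2 + 2x_1 - 3/8x_2^2 - 7/8x_2 → 3/8x_1x_2^2 + 7/8x_1x_2 + 7/4x_1 - 3/8x_2^2 - 1/8x_2 + 7/4
  leading term x_1x_2^2: subtract (-3/16x_2)·f_2 from 3/8x_1x_2^2 + 7/8x_1x_2 + 7/4x_1 - 3/8x_2^2 - 1/8x_2 + 7/4 → 13/8x_1x_2 + 7/4x_1 + 3/16x_2^2 + 5/8x_2 + 7/4
  leading term x_1x_2: subtract (-13/16)·f_2 from 13/8x_1x_2 + 7/4x_1 + 3/16x_2^2 + 5/8x_2 + 7/4 → 5x_1 + 3/16x_2^2 + 49/16x_2 + 5
  leading term x_1: no divisor's leading term divides it; move 5x_1 to the remainder.
  leading term x_2^2: no divisor's leading term divides it; move 3/16x_2^2 to the remainder.
  leading term x_2: no divisor's leading term divides it; move 49/16x_2 to the remainder.
  leading term 1: no divisor's leading term divides it; move 5 to the remainder.
  remainder 5x_1 + 3/16x_2^2 + 49/16x_2 + 5 ≠ 0; add h_3 = 5x_1 + 3/16x_2^2 + 49/16x_2 + 5 to the basis.

S(f_1,h_3): lcm = x_1^2. S = -3/80x_1x_2^2 - 19/80x_1x_2 - 7/8x_1 - 3/8x_2 - 7/8.
  leading term x_1x_2^2: subtract (3/160x_2)·f_2 from -3/80x_1x_2^2 - 19/80x_1x_2 - 7/8x_1 - 3/8x_2 - 7/8 → -5/16x_1x_2 - 7/8x_1 - 9/160x_2^2 - 9/20x_2 - 7/8
  leading term x_1x_2: subtract (5/32)·f_2 from -5/16x_1x_2 - 7/8x_1 - 9/160x_2^2 - 9/20x_2 - 7/8 → -3/2x_1 - 9/160x_2^2 - 147/160x_2 - 3/2
  leading term x_1: subtract (-3/10)·h_3 from -3/2x_1 - 9/160x_2^2 - 147/160x_2 - 3/2 → 0
  remainder 0.

S(f_2,h_3): lcm = x_1x_2. S = -2x_1 - 3/80x_2^3 - 49/80x_2^2 - 5/2x_2 - 2.
  leading term x_1: subtract (-2/5)·h_3 from -2x_1 - 3/80x_2^3 - 49/80x_2^2 - 5/2x_2 - 2 → -3/80x_2^3 - 43/80x_2^2 - 51/40x_2
  leading term x_2^3: no divisor's leading term divides it; move -3/80x_2^3 to the remainder.
  leading term x_2^2: no divisor's leading term divides it; move -43/80x_2^2 to the remainder.
  leading term x_2: no divisor's leading term divides it; move -51/40x_2 to the remainder.
  remainder -3/80x_2^3 - 43/80x_2^2 - 51/40x_2 ≠ 0; add h_4 = -3/80x_2^3 - 43/80x_2^2 - 51/40x_2 to the basis.

S(f_1,h_4): leading monomials are coprime, so the S-polynomial reduces to 0 (Buchberger's first criterion).
S(f_2,h_4): lcm = x_1x_2^3. S = -49/3x_1x_2^2 - 34x_1x_2 - 3/2x_2^3 - 2x_2^2.
  leading term x_1x_2^2: subtract (49/6x_2)·f_2 from -49/3x_1x_2^2 - 34x_1x_2 - 3/2x_2^3 - 2x_2^2 → -200/3x_1x_2 - 3/2x_2^3 - 53/2x_2^2 - 98/3x_2
  leading term x_1x_2: subtract (100/3)·f_2 from -200/3x_1x_2 - 3/2x_2^3 - 53/2x_2^2 - 98/3x_2 → -400/3x_1 - 3/2x_2^3 - 53/2x_2^2 - 398/3x_2 - 400/3
  leading term x_1: subtract (-80/3)·h_3 from -400/3x_1 - 3/2x_2^3 - 53/2x_2^2 - 398/3x_2 - 400/3 → -3/2x_2^3 - 43/2x_2^2 - 51x_2
  leading term x_2^3: subtract (40)·h_4 from -3/2x_2^3 - 43/2x_2^2 - 51x_2 → 0
  remainder 0.

S(h_3,h_4): leading monomials are coprime, so the S-polynomial reduces to 0 (Buchberger's first criterion).
Every S-polynomial of the final basis reduces to 0, so we have a Gröbner basis.
Inter-reduce: drop elements whose leading term is divisible by another's, tail-reduce, and make monic.
Reduced Gröbner basis: {x_1 + 3/80x_2^2 + 49/80x_2 + 1, x_2^3 + 43/3x_2^2 + 34x_2}.
Label its elements g_1 = x_1 + 3/80x_2^2 + 49/80x_2 + 1, g_2 = x_2^3 + 43/3x_2^2 + 34x_2.

Reduce p = -x_1x_2 - x_1 - 9/80x_2^2 - 27/80x_2 - 4 modulo G:
  leading term x_1x_2: subtract (-x_2)·g_1 from -x_1x_2 - x_1 - 9/80x_2^2 - 27/80x_2 - 4 → -x_1 + 3/80x_2^3 + 1/2x_2^2 + 53/80x_2 - 4
  leading term x_1: subtract (-1)·g_1 from -x_1 + 3/80x_2^3 + 1/2x_2^2 + 53/80x_2 - 4 → 3/80x_2^3 + 43/80x_2^2 + 51/40x_2 - 3
  leading term x_2^3: subtract (3/80)·g_2 from 3/80x_2^3 + 43/80x_2^2 + 51/40x_2 - 3 → -3
  leading term 1: no divisor's leading term divides it; move -3 to the remainder.
  normal form = -3.
The normal form is nonzero, so p ∉ I. Since p minus its normal form lies in I, I + (p) = I + (r) where r = -3; decide whether this ideal is the whole ring.
Here r = -3 is a nonzero constant, hence a unit: 1 ∈ I + (p), the Gröbner basis of I + (p) is {1}, and the enlarged system has no common solution — adjoining p is inconsistent.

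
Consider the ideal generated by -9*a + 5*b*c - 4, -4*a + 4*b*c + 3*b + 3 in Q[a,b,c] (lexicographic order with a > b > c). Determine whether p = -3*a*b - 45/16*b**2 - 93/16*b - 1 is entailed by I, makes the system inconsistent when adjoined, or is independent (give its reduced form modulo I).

Adjoining -3*a*b - 45/16*b**2 - 93/16*b - 1 makes the ideal the whole ring: the system is inconsistent.

First compute the reduced Gröbner basis of I by Buchberger's algorithm.
f_1 = -9*a + 5*b*c - 4, LT = a.
f_2 = -4*a + 4*b*c + 3*b + 3, LT = a.

S(f_1,f_2): lcm = a. S = 4/9*b*c + 3/4*b + 43/36.
  leading term b*c: no divisor's leading term divides it; move 4/9*b*c to the remainder.
  leading term b: no divisor's leading term divides it; move 3/4*b to the remainder.
  leading term 1: no divisor's leading term divides it; move 43/36 to the remainder.
  remainder 4/9*b*c + 3/4*b + 43/36 ≠ 0; add h_3 = 4/9*b*c + 3/4*b + 43/36 to the basis.

S(f_1,h_3): leading monomials are coprime, so the S-polynomial reduces to 0 (Buchberger's first criterion).
S(f_2,h_3): leading monomials are coprime, so the S-polynomial reduces to 0 (Buchberger's first criterion).
Every S-polynomial of the final basis reduces to 0, so we have a Gröbner basis.
Inter-reduce: drop elements whose leading term is divisible by another's, tail-reduce, and make monic.
Reduced Gröbner basis: {a + 15/16*b + 31/16, b*c + 27/16*b + 43/16}.
Label its elements g_1 = a + 15/16*b + 31/16, g_2 = b*c + 27/16*b + 43/16.

Reduce p = -3*a*b - 45/16*b**2 - 93/16*b - 1 modulo G:
  leading term a*b: subtract (-3*b)·g_1 from -3*a*b - 45/16*b**2 - 93/16*b - 1 → -1
  leading term 1: no divisor's leading term divides it; move -1 to the remainder.
  normal form = -1.
The normal form is nonzero, so p ∉ I. Since p minus its normal form lies in I, I + (p) = I + (r) where r = -1; decide whether this ideal is the whole ring.
Here r = -1 is a nonzero constant, hence a unit: 1 ∈ I + (p), the Gröbner basis of I + (p) is {1}, and the enlarged system has no common solution — adjoining p is inconsistent.

Ideal membership is decidable via reduction modulo a Gröbner basis.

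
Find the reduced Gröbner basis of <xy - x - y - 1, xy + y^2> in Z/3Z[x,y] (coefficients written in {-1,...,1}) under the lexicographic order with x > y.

f_1 = xy - x - y - 1, LT = xy.
f_2 = xy + y^2, LT = xy.

S(f_1,f_2): lcm = xy. S = -x - y^2 - y - 1.
  leading term x: no divisor's leading term divides it; move -x to the remainder.
  leading term y^2: no divisor's leading term divides it; move -y^2 to the remainder.
  leading term y: no divisor's leading term divides it; move -y to the remainder.
  leading term 1: no divisor's leading term divides it; move -1 to the remainder.
  remainder -x - y^2 - y - 1 ≠ 0; add g_3 = -x - y^2 - y - 1 to the basis.

S(f_1,g_3): lcm = xy. S = -x - y^3 - y^2 + y - 1.
  leading term x: subtract (1)·g_3 from -x - y^3 - y^2 + y - 1 → -y^3 - y
  leading term y^3: no divisor's leading term divides it; move -y^3 to the remainder.
  leading term y: no divisor's leading term divides it; move -y to the remainder.
  remainder -y^3 - y ≠ 0; add g_4 = -y^3 - y to the basis.

The other S-polynomials (S(f_2,g_3), S(f_1,g_4), S(f_2,g_4), S(g_3,g_4)) all reduce to 0 modulo the current basis, so we have a Gröbner basis.
Inter-reduce: drop elements whose leading term is divisible by another's, tail-reduce, and make monic.

G = {x + y^2 + y + 1, y^3 + y}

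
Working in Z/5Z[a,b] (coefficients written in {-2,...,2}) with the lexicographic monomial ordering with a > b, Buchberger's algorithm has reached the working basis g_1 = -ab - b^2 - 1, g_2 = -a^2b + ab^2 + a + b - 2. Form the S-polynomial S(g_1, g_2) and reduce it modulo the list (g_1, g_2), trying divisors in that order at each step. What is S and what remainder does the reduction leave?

S(g_1, g_2) = 2ab^2 + 2a + b - 2; remainder on division = 2a - 2b^3 - b - 2.

lcm(LM(g_1), LM(g_2)) = a^2b.
S = (lcm/LT(g_1))·g_1 − (lcm/LT(g_2))·g_2 = 2ab^2 + 2a + b - 2.
Reduce S modulo (g_1, g_2) in that order:
  leading term ab^2: subtract (-2b)·g_1 from 2ab^2 + 2a + b - 2 → 2a - 2b^3 - b - 2
  leading term a: no divisor's leading term divides it; move 2a to the remainder.
  leading term b^3: no divisor's leading term divides it; move -2b^3 to the remainder.
  leading term b: no divisor's leading term divides it; move -b to the remainder.
  leading term 1: no divisor's leading term divides it; move -2 to the remainder.
The remainder 2a - 2b^3 - b - 2 is nonzero, so it would be added as the next basis element.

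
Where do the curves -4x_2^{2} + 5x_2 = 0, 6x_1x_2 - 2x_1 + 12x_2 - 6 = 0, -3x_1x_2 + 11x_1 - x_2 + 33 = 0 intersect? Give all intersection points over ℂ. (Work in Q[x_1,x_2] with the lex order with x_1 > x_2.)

{(-3, 0)}

Compute a lex Gröbner basis by Buchberger's algorithm.
f_1 = -4x_2^{2} + 5x_2, LT = x_2^{2}.
f_2 = 6x_1x_2 - 2x_1 + 12x_2 - 6, LT = x_1x_2.
f_3 = -3x_1x_2 + 11x_1 - x_2 + 33, LT = x_1x_2.

S(f_1,f_2): lcm = x_1x_2^{2}. S = -\tfrac{11}{12}x_1x_2 - 2x_2^{2} + x_2.
  leading term x_1x_2: subtract (-\tfrac{11}{72})·f_2 from -\tfrac{11}{12}x_1x_2 - 2x_2^{2} + x_2 → -\tfrac{11}{36}x_1 - 2x_2^{2} + \tfrac{17}{6}x_2 - \tfrac{11}{12}
  leading term x_1: no divisor's leading term divides it; move -\tfrac{11}{36}x_1 to the remainder.
  leading term x_2^{2}: subtract (\tfrac{1}{2})·f_1 from -2x_2^{2} + \tfrac{17}{6}x_2 - \tfrac{11}{12} → \tfrac{1}{3}x_2 - \tfrac{11}{12}
  leading term x_2: no divisor's leading term divides it; move \tfrac{1}{3}x_2 to the remainder.
  leading term 1: no divisor's leading term divides it; move -\tfrac{11}{12} to the remainder.
  remainder -\tfrac{11}{36}x_1 + \tfrac{1}{3}x_2 - \tfrac{11}{12} ≠ 0; add h_4 = -\tfrac{11}{36}x_1 + \tfrac{1}{3}x_2 - \tfrac{11}{12} to the basis.

S(f_1,f_3): lcm = x_1x_2^{2}. S = \tfrac{29}{12}x_1x_2 - \tfrac{1}{3}x_2^{2} + 11x_2.
  leading term x_1x_2: subtract (\tfrac{29}{72})·f_2 from \tfrac{29}{12}x_1x_2 - \tfrac{1}{3}x_2^{2} + 11x_2 → \tfrac{29}{36}x_1 - \tfrac{1}{3}x_2^{2} + \tfrac{37}{6}x_2 + \tfrac{29}{12}
  leading term x_1: subtract (-\tfrac{29}{11})·h_4 from \tfrac{29}{36}x_1 - \tfrac{1}{3}x_2^{2} + \tfrac{37}{6}x_2 + \tfrac{29}{12} → -\tfrac{1}{3}x_2^{2} + \tfrac{155}{22}x_2
  leading term x_2^{2}: subtract (\tfrac{1}{12})·f_1 from -\tfrac{1}{3}x_2^{2} + \tfrac{155}{22}x_2 → \tfrac{875}{132}x_2
  leading term x_2: no divisor's leading term divides it; move \tfrac{875}{132}x_2 to the remainder.
  remainder \tfrac{875}{132}x_2 ≠ 0; add h_5 = \tfrac{875}{132}x_2 to the basis.

The other S-polynomials (S(f_2,f_3), S(f_1,h_4), S(f_2,h_4), S(f_3,h_4), S(f_1,h_5), S(f_2,h_5), S(f_3,h_5), S(h_4,h_5)) all reduce to 0 modulo the current basis, so we have a Gröbner basis.
Inter-reduce: drop elements whose leading term is divisible by another's, tail-reduce, and make monic.
Reduced Gröbner basis: {x_1 + 3, x_2}.

The lex basis is triangular: the last element involves only x_2. Solving x_2 = 0 gives x_2 ∈ {0}; substituting each value into the earlier elements determines the remaining variables.
  x_2 = 0: the earlier basis element becomes x_1 + 3 = 0, giving x_1 = -3 — point (-3, 0).
This is the nonlinear analogue of row-reducing a linear system.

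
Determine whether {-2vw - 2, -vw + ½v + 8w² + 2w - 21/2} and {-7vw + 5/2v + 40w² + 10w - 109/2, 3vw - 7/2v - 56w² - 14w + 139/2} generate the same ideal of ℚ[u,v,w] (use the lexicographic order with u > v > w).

Yes, the ideals are equal.

Two ideals are equal iff their reduced Gröbner bases coincide (the reduced basis is unique for a fixed ordering).
Buchberger on the first generating set:
f_1 = -2vw - 2, LT = vw.
f_2 = -vw + ½v + 8w² + 2w - 21/2, LT = vw.

S(f_1,f_2): lcm = vw. S = ½v + 8w² + 2w - 19/2.
  leading term v: no divisor's leading term divides it; move ½v to the remainder.
  leading term w²: no divisor's leading term divides it; move 8w² to the remainder.
  leading term w: no divisor's leading term divides it; move 2w to the remainder.
  leading term 1: no divisor's leading term divides it; move -19/2 to the remainder.
  remainder ½v + 8w² + 2w - 19/2 ≠ 0; add g_3 = ½v + 8w² + 2w - 19/2 to the basis.

S(f_1,g_3): lcm = vw. S = -16w³ - 4w² + 19w + 1.
  leading term w³: no divisor's leading term divides it; move -16w³ to the remainder.
  leading term w²: no divisor's leading term divides it; move -4w² to the remainder.
  leading term w: no divisor's leading term divides it; move 19w to the remainder.
  leading term 1: no divisor's leading term divides it; move 1 to the remainder.
  remainder -16w³ - 4w² + 19w + 1 ≠ 0; add g_4 = -16w³ - 4w² + 19w + 1 to the basis.

The other S-polynomials (S(f_2,g_3), S(f_1,g_4), S(f_2,g_4), S(g_3,g_4)) all reduce to 0 modulo the current basis, so we have a Gröbner basis.
Inter-reduce: drop elements whose leading term is divisible by another's, tail-reduce, and make monic.
Reduced Gröbner basis: {v + 16w² + 4w - 19, w³ + ¼w² - 19/16w - 1/16}.

Buchberger on the second generating set:
h_1 = -7vw + 5/2v + 40w² + 10w - 109/2, LT = vw.
h_2 = 3vw - 7/2v - 56w² - 14w + 139/2, LT = vw.

S(h_1,h_2): lcm = vw. S = 17/21v + 272/21w² + 68/21w - 323/21.
  leading term v: no divisor's leading term divides it; move 17/21v to the remainder.
  leading term w²: no divisor's leading term divides it; move 272/21w² to the remainder.
  leading term w: no divisor's leading term divides it; move 68/21w to the remainder.
  leading term 1: no divisor's leading term divides it; move -323/21 to the remainder.
  remainder 17/21v + 272/21w² + 68/21w - 323/21 ≠ 0; add k_3 = 17/21v + 272/21w² + 68/21w - 323/21 to the basis.

S(h_1,k_3): lcm = vw. S = -5/14v - 16w³ - 68/7w² + 123/7w + 109/14.
  leading term v: subtract (-15/34)·k_3 from -5/14v - 16w³ - 68/7w² + 123/7w + 109/14 → -16w³ - 4w² + 19w + 1
  leading term w³: no divisor's leading term divides it; move -16w³ to the remainder.
  leading term w²: no divisor's leading term divides it; move -4w² to the remainder.
  leading term w: no divisor's leading term divides it; move 19w to the remainder.
  leading term 1: no divisor's leading term divides it; move 1 to the remainder.
  remainder -16w³ - 4w² + 19w + 1 ≠ 0; add k_4 = -16w³ - 4w² + 19w + 1 to the basis.

The other S-polynomials (S(h_2,k_3), S(h_1,k_4), S(h_2,k_4), S(k_3,k_4)) all reduce to 0 modulo the current basis, so we have a Gröbner basis.
Inter-reduce: drop elements whose leading term is divisible by another's, tail-reduce, and make monic.
Reduced Gröbner basis: {v + 16w² + 4w - 19, w³ + ¼w² - 19/16w - 1/16}.

The two bases agree; hence the ideals are identical.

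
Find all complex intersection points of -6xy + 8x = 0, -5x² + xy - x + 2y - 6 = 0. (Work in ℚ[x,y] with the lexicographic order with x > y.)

{(1/30 - sqrt(599)*I/30, 4/3), (1/30 + sqrt(599)*I/30, 4/3), (0, 3)}

Compute a lex Gröbner basis by Buchberger's algorithm.
f_1 = -6xy + 8x, LT = xy.
f_2 = -5x² + xy - x + 2y - 6, LT = x².

S(f_1,f_2): lcm = x²y. S = -4/3x² + ⅕xy² - ⅕xy + ⅖y² - 6/5y.
  leading term x²: subtract (4/15)·f_2 from -4/3x² + ⅕xy² - ⅕xy + ⅖y² - 6/5y → ⅕xy² - 7/15xy + 4/15x + ⅖y² - 26/15y + 8/5
  leading term xy²: subtract (-1/30y)·f_1 from ⅕xy² - 7/15xy + 4/15x + ⅖y² - 26/15y + 8/5 → -⅕xy + 4/15x + ⅖y² - 26/15y + 8/5
  leading term xy: subtract (1/30)·f_1 from -⅕xy + 4/15x + ⅖y² - 26/15y + 8/5 → ⅖y² - 26/15y + 8/5
  leading term y²: no divisor's leading term divides it; move ⅖y² to the remainder.
  leading term y: no divisor's leading term divides it; move -26/15y to the remainder.
  leading term 1: no divisor's leading term divides it; move 8/5 to the remainder.
  remainder ⅖y² - 26/15y + 8/5 ≠ 0; add h_3 = ⅖y² - 26/15y + 8/5 to the basis.

S(f_1,h_3): lcm = xy². S = 3xy - 4x.
  leading term xy: subtract (-½)·f_1 from 3xy - 4x → 0
  remainder 0.

S(f_2,h_3): leading monomials are coprime, so the S-polynomial reduces to 0 (Buchberger's first criterion).
Every S-polynomial of the final basis reduces to 0, so we have a Gröbner basis.
Inter-reduce: drop elements whose leading term is divisible by another's, tail-reduce, and make monic.
Reduced Gröbner basis: {x² - 1/15x - ⅖y + 6/5, xy - 4/3x, y² - 13/3y + 4}.

The lex basis is triangular: the last element involves only y. Solving y² - 13/3y + 4 = 0 gives y ∈ {4/3, 3}; substituting each value into the earlier elements determines the remaining variables.
  y = 4/3: the earlier basis element becomes x² - 1/15x + ⅔ = 0, giving x = 1/30 - sqrt(599)*I/30, 1/30 + sqrt(599)*I/30 — points (1/30 - sqrt(599)*I/30, 4/3), (1/30 + sqrt(599)*I/30, 4/3).
  y = 3: the earlier basis elements become x² - 1/15x = 0; 5/3x = 0, giving x = 0 — point (0, 3).
Check: every point annihilates each of the original generators.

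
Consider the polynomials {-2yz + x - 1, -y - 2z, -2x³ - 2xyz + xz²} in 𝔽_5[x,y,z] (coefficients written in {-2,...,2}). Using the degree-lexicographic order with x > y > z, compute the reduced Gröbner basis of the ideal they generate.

G = {x³, z² - x + 1, y + 2z}

f_1 = -2yz + x - 1, LT = yz.
f_2 = -y - 2z, LT = y.
f_3 = -2x³ - 2xyz + xz², LT = x³.

S(f_1,f_2): lcm = yz. S = -2z² + 2x - 2.
  leading term z²: no divisor's leading term divides it; move -2z² to the remainder.
  leading term x: no divisor's leading term divides it; move 2x to the remainder.
  leading term 1: no divisor's leading term divides it; move -2 to the remainder.
  remainder -2z² + 2x - 2 ≠ 0; add g_4 = -2z² + 2x - 2 to the basis.

The other S-polynomials (S(f_1,f_3), S(f_2,f_3), S(f_1,g_4), S(f_2,g_4), S(f_3,g_4)) all reduce to 0 modulo the current basis, so we have a Gröbner basis.
Inter-reduce: drop elements whose leading term is divisible by another's, tail-reduce, and make monic.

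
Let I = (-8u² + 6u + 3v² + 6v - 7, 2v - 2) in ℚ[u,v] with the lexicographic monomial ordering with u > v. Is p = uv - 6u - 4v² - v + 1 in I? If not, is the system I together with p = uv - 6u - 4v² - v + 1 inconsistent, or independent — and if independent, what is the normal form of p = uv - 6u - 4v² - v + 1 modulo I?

Adjoining uv - 6u - 4v² - v + 1 makes the ideal the whole ring: the system is inconsistent.

First compute the reduced Gröbner basis of I by Buchberger's algorithm.
f_1 = -8u² + 6u + 3v² + 6v - 7, LT = u².
f_2 = 2v - 2, LT = v.

S(f_1,f_2): leading monomials are coprime, so the S-polynomial reduces to 0 (Buchberger's first criterion).
Every S-polynomial of the final basis reduces to 0, so we have a Gröbner basis.
Inter-reduce: drop elements whose leading term is divisible by another's, tail-reduce, and make monic.
Reduced Gröbner basis: {u² - ¾u - ¼, v - 1}.
Label its elements g_1 = u² - ¾u - ¼, g_2 = v - 1.

Reduce p = uv - 6u - 4v² - v + 1 modulo G:
  leading term uv: subtract (u)·g_2 from uv - 6u - 4v² - v + 1 → -5u - 4v² - v + 1
  leading term u: no divisor's leading term divides it; move -5u to the remainder.
  leading term v²: subtract (-4v)·g_2 from -4v² - v + 1 → -5v + 1
  leading term v: subtract (-5)·g_2 from -5v + 1 → -4
  leading term 1: no divisor's leading term divides it; move -4 to the remainder.
  normal form = -5u - 4.
The normal form is nonzero, so p ∉ I. Since p minus its normal form lies in I, I + (p) = I + (r) where r = -5u - 4; decide whether this ideal is the whole ring.
Run Buchberger on G together with r (pairs among the g_i already reduce to 0 since G is a Gröbner basis):
g_1 = u² - ¾u - ¼, LT = u².
g_2 = v - 1, LT = v.
r = -5u - 4, LT = u.

S(g_1,g_2): leading monomials are coprime, so the S-polynomial reduces to 0 (Buchberger's first criterion).
S(g_1,r): lcm = u². S = -31/20u - ¼.
  leading term u: subtract (31/100)·r from -31/20u - ¼ → 99/100
  leading term 1: no divisor's leading term divides it; move 99/100 to the remainder.
  remainder 99/100 ≠ 0; add m_4 = 99/100 to the basis.

S(g_2,r): leading monomials are coprime, so the S-polynomial reduces to 0 (Buchberger's first criterion).
S(g_1,m_4): leading monomials are coprime, so the S-polynomial reduces to 0 (Buchberger's first criterion).
S(g_2,m_4): leading monomials are coprime, so the S-polynomial reduces to 0 (Buchberger's first criterion).
S(r,m_4): leading monomials are coprime, so the S-polynomial reduces to 0 (Buchberger's first criterion).
Every S-polynomial of the final basis reduces to 0, so we have a Gröbner basis.
Inter-reduce: drop elements whose leading term is divisible by another's, tail-reduce, and make monic.
Reduced Gröbner basis: {1}.
The reduced Gröbner basis of I + (p) is {1}: the ideal is the whole ring, so the enlarged system has no common solution — adjoining p is inconsistent.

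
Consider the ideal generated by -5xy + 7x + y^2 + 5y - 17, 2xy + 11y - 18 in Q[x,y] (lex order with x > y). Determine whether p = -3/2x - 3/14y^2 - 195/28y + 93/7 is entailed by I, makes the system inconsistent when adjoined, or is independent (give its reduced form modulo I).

-3/2x - 3/14y^2 - 195/28y + 93/7 lies in I (it reduces to 0).

First compute the reduced Gröbner basis of I by Buchberger's algorithm.
f_1 = -5xy + 7x + y^2 + 5y - 17, LT = xy.
f_2 = 2xy + 11y - 18, LT = xy.

S(f_1,f_2): lcm = xy. S = -7/5x - 1/5y^2 - 13/2y + 62/5.
  reduce S modulo (f_1, f_2):
  remainder -7/5x - 1/5y^2 - 13/2y + 62/5 ≠ 0; add h_3 = -7/5x - 1/5y^2 - 13/2y + 62/5 to the basis.

S(f_1,h_3): lcm = xy. S = -7/5x - 1/7y^3 - 339/70y^2 + 55/7y + 17/5.
  reduce S modulo (f_1, f_2, h_3):
  remainder -1/7y^3 - 65/14y^2 + 201/14y - 9 ≠ 0; add h_4 = -1/7y^3 - 65/14y^2 + 201/14y - 9 to the basis.

The other S-polynomials (S(f_2,h_3), S(f_1,h_4), S(f_2,h_4), S(h_3,h_4)) all reduce to 0 modulo the current basis, so we have a Gröbner basis.
Inter-reduce: drop elements whose leading term is divisible by another's, tail-reduce, and make monic.
Reduced Gröbner basis: {x + 1/7y^2 + 65/14y - 62/7, y^3 + 65/2y^2 - 201/2y + 63}.
Label its elements g_1 = x + 1/7y^2 + 65/14y - 62/7, g_2 = y^3 + 65/2y^2 - 201/2y + 63.

Reduce p = -3/2x - 3/14y^2 - 195/28y + 93/7 modulo G:
  leading term x: subtract (-3/2)·g_1 from -3/2x - 3/14y^2 - 195/28y + 93/7 → 0
  normal form = 0.
Since the normal form is 0, p ∈ I.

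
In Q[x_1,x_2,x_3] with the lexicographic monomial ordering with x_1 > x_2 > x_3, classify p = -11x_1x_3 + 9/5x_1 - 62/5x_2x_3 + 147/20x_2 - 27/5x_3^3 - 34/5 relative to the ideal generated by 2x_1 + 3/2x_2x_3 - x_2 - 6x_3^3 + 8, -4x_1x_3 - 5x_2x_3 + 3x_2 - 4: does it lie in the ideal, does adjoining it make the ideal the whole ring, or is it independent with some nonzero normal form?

Adjoining -11x_1x_3 + 9/5x_1 - 62/5x_2x_3 + 147/20x_2 - 27/5x_3^3 - 34/5 makes the ideal the whole ring: the system is inconsistent.

First compute the reduced Gröbner basis of I by Buchberger's algorithm.
f_1 = 2x_1 + 3/2x_2x_3 - x_2 - 6x_3^3 + 8, LT = x_1.
f_2 = -4x_1x_3 - 5x_2x_3 + 3x_2 - 4, LT = x_1x_3.

S(f_1,f_2): lcm = x_1x_3. S = 3/4x_2x_3^2 - 7/4x_2x_3 + 3/4x_2 - 3x_3^4 + 4x_3 - 1.
  leading term x_2x_3^2: no divisor's leading term divides it; move 3/4x_2x_3^2 to the remainder.
  leading term x_2x_3: no divisor's leading term divides it; move -7/4x_2x_3 to the remainder.
  leading term x_2: no divisor's leading term divides it; move 3/4x_2 to the remainder.
  leading term x_3^4: no divisor's leading term divides it; move -3x_3^4 to the remainder.
  leading term x_3: no divisor's leading term divides it; move 4x_3 to the remainder.
  leading term 1: no divisor's leading term divides it; move -1 to the remainder.
  remainder 3/4x_2x_3^2 - 7/4x_2x_3 + 3/4x_2 - 3x_3^4 + 4x_3 - 1 ≠ 0; add h_3 = 3/4x_2x_3^2 - 7/4x_2x_3 + 3/4x_2 - 3x_3^4 + 4x_3 - 1 to the basis.

The other S-polynomials (S(f_1,h_3), S(f_2,h_3)) all reduce to 0 modulo the current basis, so we have a Gröbner basis.
Inter-reduce: drop elements whose leading term is divisible by another's, tail-reduce, and make monic.
Reduced Gröbner basis: {x_1 + 3/4x_2x_3 - 1/2x_2 - 3x_3^3 + 4, x_2x_3^2 - 7/3x_2x_3 + x_2 - 4x_3^4 + 16/3x_3 - 4/3}.
Label its elements g_1 = x_1 + 3/4x_2x_3 - 1/2x_2 - 3x_3^3 + 4, g_2 = x_2x_3^2 - 7/3x_2x_3 + x_2 - 4x_3^4 + 16/3x_3 - 4/3.

Reduce p = -11x_1x_3 + 9/5x_1 - 62/5x_2x_3 + 147/20x_2 - 27/5x_3^3 - 34/5 modulo G:
  leading term x_1x_3: subtract (-11x_3)·g_1 from -11x_1x_3 + 9/5x_1 - 62/5x_2x_3 + 147/20x_2 - 27/5x_3^3 - 34/5 → 9/5x_1 + 33/4x_2x_3^2 - 179/10x_2x_3 + 147/20x_2 - 33x_3^4 - 27/5x_3^3 + 44x_3 - 34/5
  leading term x_1: subtract (9/5)·g_1 from 9/5x_1 + 33/4x_2x_3^2 - 179/10x_2x_3 + 147/20x_2 - 33x_3^4 - 27/5x_3^3 + 44x_3 - 34/5 → 33/4x_2x_3^2 - 77/4x_2x_3 + 33/4x_2 - 33x_3^4 + 44x_3 - 14
  leading term x_2x_3^2: subtract (33/4)·g_2 from 33/4x_2x_3^2 - 77/4x_2x_3 + 33/4x_2 - 33x_3^4 + 44x_3 - 14 → -3
  leading term 1: no divisor's leading term divides it; move -3 to the remainder.
  normal form = -3.
The normal form is nonzero, so p ∉ I. Since p minus its normal form lies in I, I + (p) = I + (r) where r = -3; decide whether this ideal is the whole ring.
Here r = -3 is a nonzero constant, hence a unit: 1 ∈ I + (p), the Gröbner basis of I + (p) is {1}, and the enlarged system has no common solution — adjoining p is inconsistent.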